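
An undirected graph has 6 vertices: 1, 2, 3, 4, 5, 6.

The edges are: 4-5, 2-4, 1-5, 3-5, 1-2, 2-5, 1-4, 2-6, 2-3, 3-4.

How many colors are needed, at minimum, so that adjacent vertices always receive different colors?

4

2, 3, 4, 5 are mutually adjacent (a clique of size 4), so at least 4 colors are needed.
One proper 4-coloring: 1=yellow, 2=red, 3=yellow, 4=blue, 5=green, 6=blue. No two adjacent vertices share a color.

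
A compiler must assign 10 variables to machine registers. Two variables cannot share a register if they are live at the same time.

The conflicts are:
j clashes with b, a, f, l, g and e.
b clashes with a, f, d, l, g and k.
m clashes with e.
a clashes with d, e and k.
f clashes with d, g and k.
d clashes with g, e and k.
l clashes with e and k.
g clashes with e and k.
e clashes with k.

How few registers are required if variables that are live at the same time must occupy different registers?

b, f, d, g, k pairwise conflict, so at least 5 registers are needed.
A valid assignment using 5 registers: j=1, b=2, m=1, a=3, f=5, d=4, l=3, g=3, e=2, k=1. No two conflicting variables share a register.

5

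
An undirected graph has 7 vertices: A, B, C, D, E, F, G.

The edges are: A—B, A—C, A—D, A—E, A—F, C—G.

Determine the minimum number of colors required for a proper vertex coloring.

2

C and G are adjacent, so at least 2 colors are needed.
2 colors suffice: color red → {A, G}; color blue → {B, C, D, E, F}. Every edge joins two different colors.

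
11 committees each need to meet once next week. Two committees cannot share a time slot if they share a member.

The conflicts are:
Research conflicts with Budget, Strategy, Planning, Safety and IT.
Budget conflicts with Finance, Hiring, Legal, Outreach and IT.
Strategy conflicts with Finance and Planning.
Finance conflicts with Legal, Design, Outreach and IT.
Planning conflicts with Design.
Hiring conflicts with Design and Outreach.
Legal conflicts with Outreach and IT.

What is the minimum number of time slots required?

Budget, Finance, Legal, IT pairwise conflict, so at least 4 time slots are needed.
4 time slots suffice: Research=2, Budget=1, Strategy=1, Finance=2, Planning=3, Hiring=2, Legal=4, Design=1, Outreach=3, Safety=1, IT=3. No two conflicting committees share a time slot.

4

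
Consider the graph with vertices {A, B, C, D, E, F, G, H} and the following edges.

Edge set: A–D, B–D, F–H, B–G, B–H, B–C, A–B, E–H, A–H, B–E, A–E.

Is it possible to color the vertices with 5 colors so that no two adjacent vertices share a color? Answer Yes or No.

Yes

The chromatic number is 4. A, B, E, H are mutually adjacent (a clique of size 4), so at least 4 colors are needed.
One proper 4-coloring: A=2, B=1, C=2, D=3, E=4, F=1, G=2, H=3.
Since 5 ≥ 4, a proper 5-coloring certainly exists.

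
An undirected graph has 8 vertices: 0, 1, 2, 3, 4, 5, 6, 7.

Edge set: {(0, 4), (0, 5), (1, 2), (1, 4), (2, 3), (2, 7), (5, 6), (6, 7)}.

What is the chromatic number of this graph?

3

The cycle 6-7-2-1-4-0-5-6 has odd length 7, so it cannot be 2-colored; at least 3 colors are needed.
One proper 3-coloring: 0=blue, 1=blue, 2=red, 3=blue, 4=red, 5=green, 6=red, 7=blue. No two adjacent vertices share a color.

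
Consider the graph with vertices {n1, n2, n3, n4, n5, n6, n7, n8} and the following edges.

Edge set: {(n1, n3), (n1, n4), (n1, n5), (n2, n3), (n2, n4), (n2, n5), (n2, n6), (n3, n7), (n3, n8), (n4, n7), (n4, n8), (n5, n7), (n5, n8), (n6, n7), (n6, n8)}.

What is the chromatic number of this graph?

n2 and n6 are adjacent, so at least 2 colors are needed.
A valid assignment using 2 colors: n1=R, n2=R, n3=B, n4=B, n5=B, n6=B, n7=R, n8=R. Every edge joins two different colors.

2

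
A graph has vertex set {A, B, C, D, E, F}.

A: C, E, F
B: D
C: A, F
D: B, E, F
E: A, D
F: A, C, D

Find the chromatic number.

A, C, F form a triangle, so at least 3 colors are needed.
3 colors suffice: A=blue, B=red, C=green, D=blue, E=red, F=red. Every edge joins two different colors.

3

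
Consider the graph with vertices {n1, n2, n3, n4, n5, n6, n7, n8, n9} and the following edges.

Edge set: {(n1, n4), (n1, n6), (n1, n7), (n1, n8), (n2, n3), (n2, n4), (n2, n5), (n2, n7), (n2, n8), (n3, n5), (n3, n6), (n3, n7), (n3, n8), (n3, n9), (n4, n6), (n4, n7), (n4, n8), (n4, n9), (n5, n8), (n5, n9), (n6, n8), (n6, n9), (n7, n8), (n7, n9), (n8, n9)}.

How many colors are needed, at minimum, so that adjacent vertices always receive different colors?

4

n1, n4, n6, n8 are mutually adjacent (a clique of size 4), so at least 4 colors are needed.
4 colors suffice: color 1 → {n8}; color 2 → {n1, n2, n9}; color 3 → {n3, n4}; color 4 → {n5, n6, n7}. Each edge has distinct colors on its endpoints.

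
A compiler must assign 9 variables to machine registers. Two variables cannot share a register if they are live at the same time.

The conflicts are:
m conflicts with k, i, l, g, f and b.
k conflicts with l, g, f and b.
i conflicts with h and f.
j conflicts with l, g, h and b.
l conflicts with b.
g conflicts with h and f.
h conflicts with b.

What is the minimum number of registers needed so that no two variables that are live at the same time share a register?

m, k, l, b are mutually in conflict, so at least 4 registers are needed.
4 registers suffice: m=1, k=3, i=2, j=1, l=4, g=2, h=3, f=4, b=2. Every pair that conflicts lands in different registers.

4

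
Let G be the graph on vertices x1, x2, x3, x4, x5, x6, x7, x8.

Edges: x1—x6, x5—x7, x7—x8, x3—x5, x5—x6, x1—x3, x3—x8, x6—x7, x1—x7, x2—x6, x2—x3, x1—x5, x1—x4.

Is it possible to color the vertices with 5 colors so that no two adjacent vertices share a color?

Yes

The chromatic number is 4. x1, x5, x6, x7 are pairwise adjacent (a clique of size 4), so at least 4 colors are needed.
4 colors suffice: color red → {x1, x2, x8}; color blue → {x3, x4, x7}; color green → {x6}; color yellow → {x5}.
Since 5 ≥ 4, a proper 5-coloring certainly exists.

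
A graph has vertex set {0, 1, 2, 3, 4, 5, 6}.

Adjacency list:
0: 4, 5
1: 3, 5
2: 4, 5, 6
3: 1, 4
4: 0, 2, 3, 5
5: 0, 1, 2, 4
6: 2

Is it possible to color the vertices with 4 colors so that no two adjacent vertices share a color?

Yes

The chromatic number is 3. 2, 4, 5 are mutually adjacent, so at least 3 colors are needed.
3 colors suffice: color a → {3, 5, 6}; color b → {1, 4}; color c → {0, 2}.
Since 4 ≥ 3, a proper 4-coloring certainly exists.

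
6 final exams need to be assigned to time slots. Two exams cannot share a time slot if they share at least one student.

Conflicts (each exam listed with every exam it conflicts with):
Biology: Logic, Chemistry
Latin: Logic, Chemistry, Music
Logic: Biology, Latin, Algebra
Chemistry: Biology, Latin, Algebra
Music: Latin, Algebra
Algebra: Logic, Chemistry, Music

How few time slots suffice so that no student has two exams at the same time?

Biology and Chemistry conflict, so at least 2 time slots are needed.
2 time slots suffice: time slot 1 → {Logic, Chemistry, Music}; time slot 2 → {Biology, Latin, Algebra}. No two conflicting exams share a time slot.

2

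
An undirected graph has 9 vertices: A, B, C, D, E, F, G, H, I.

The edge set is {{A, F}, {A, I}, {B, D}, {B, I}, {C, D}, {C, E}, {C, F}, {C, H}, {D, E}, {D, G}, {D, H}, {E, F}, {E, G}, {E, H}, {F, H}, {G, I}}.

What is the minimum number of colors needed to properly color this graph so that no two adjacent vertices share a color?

4

C, D, E, H are mutually adjacent (a clique of size 4), so at least 4 colors are needed.
4 colors suffice: color 1 → {D, F, I}; color 2 → {A, B, E}; color 3 → {G, H}; color 4 → {C}. Each edge has distinct colors on its endpoints.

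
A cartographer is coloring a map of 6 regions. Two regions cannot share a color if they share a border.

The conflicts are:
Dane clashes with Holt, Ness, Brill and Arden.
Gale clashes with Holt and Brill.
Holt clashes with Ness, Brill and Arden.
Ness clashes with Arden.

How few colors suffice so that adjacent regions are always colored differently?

4

Dane, Holt, Ness, Arden pairwise conflict, so at least 4 colors are needed.
A valid assignment using 4 colors: Dane=2, Gale=2, Holt=1, Ness=3, Brill=3, Arden=4. Each listed conflict is separated.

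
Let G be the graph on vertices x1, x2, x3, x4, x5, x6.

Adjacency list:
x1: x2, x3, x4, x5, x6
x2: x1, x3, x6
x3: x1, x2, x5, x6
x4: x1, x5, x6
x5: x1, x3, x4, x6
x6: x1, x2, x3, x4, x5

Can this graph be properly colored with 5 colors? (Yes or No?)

Yes

The chromatic number is 4. x1, x4, x5, x6 form a clique, so at least 4 colors are needed.
4 colors suffice: color red → {x6}; color blue → {x1}; color green → {x2, x5}; color yellow → {x3, x4}.
Since 5 ≥ 4, a proper 5-coloring certainly exists.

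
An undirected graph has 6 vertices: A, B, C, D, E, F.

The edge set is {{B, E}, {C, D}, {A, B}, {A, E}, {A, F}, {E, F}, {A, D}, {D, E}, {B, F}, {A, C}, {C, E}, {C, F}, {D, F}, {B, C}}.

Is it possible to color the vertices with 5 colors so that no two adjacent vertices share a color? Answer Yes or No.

The chromatic number is 5. A, C, D, E, F form a clique, so at least 5 colors are needed.
5 colors suffice: A=4, B=5, C=2, D=5, E=3, F=1.
That is already a proper 5-coloring.

Yes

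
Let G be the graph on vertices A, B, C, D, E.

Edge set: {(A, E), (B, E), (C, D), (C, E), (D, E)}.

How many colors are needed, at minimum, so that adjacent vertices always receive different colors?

C, D, E form a triangle, so at least 3 colors are needed.
3 colors suffice: color red → {E}; color blue → {A, B, D}; color green → {C}. No two adjacent vertices share a color.

3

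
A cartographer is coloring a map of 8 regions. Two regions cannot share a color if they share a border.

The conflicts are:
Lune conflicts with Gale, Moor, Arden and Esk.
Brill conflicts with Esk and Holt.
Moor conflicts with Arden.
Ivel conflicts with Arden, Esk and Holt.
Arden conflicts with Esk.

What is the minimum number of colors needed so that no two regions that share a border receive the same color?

Lune, Moor, Arden pairwise conflict, so at least 3 colors are needed.
3 colors suffice: Lune=2, Brill=2, Gale=1, Moor=3, Ivel=2, Arden=1, Esk=3, Holt=1. No two conflicting regions share a color.

3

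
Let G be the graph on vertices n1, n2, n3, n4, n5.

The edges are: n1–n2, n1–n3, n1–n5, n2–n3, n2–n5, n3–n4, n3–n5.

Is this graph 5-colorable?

Yes

The chromatic number is 4. n1, n2, n3, n5 are mutually adjacent (a clique of size 4), so at least 4 colors are needed.
4 colors suffice: color red → {n3}; color blue → {n1, n4}; color green → {n5}; color yellow → {n2}.
Since 5 ≥ 4, a proper 5-coloring certainly exists.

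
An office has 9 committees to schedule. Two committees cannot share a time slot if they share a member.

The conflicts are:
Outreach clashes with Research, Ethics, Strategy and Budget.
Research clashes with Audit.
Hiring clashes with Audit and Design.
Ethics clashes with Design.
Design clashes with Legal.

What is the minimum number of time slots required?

Hiring and Design conflict, so at least 2 time slots are needed.
2 time slots suffice: Outreach=1, Research=2, Hiring=2, Ethics=2, Audit=1, Strategy=2, Budget=2, Design=1, Legal=2. No two conflicting committees share a time slot.

2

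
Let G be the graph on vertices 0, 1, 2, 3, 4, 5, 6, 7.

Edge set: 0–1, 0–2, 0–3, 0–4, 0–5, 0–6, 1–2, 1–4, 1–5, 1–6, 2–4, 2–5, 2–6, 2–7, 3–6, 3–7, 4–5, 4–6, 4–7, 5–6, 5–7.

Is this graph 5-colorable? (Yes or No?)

0, 1, 2, 4, 5, 6 are pairwise adjacent (a clique of size 6), so at least 6 colors are needed.
So 5 colors are not enough.

No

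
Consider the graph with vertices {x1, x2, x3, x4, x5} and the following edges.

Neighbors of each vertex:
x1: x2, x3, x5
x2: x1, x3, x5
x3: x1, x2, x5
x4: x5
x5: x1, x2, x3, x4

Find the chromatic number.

4

x1, x2, x3, x5 form a clique, so at least 4 colors are needed.
4 colors suffice: color 1 → {x5}; color 2 → {x3, x4}; color 3 → {x1}; color 4 → {x2}. No two adjacent vertices share a color.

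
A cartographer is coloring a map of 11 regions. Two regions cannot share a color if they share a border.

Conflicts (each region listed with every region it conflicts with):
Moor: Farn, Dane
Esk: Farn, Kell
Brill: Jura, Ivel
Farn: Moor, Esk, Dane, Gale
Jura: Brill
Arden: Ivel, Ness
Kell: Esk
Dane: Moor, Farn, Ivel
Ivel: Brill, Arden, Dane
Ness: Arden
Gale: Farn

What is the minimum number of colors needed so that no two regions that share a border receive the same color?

Moor, Farn, Dane all conflict with each other, so at least 3 colors are needed.
A valid assignment using 3 colors: Moor=3, Esk=2, Brill=2, Farn=1, Jura=1, Arden=2, Kell=1, Dane=2, Ivel=1, Ness=1, Gale=2. No two conflicting regions share a color.

3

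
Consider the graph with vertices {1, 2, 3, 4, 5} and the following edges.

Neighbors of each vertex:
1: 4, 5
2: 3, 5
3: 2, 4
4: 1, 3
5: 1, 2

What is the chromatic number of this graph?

The cycle 2-5-1-4-3-2 has odd length 5, so it cannot be 2-colored; at least 3 colors are needed.
3 colors suffice: color red → {1, 2}; color blue → {4, 5}; color green → {3}. Every edge joins two different colors.

3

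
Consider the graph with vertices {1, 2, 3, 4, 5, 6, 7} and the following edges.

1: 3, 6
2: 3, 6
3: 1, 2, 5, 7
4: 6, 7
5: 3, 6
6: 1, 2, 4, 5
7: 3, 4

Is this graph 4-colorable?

Yes

The chromatic number is 3. The cycle 6-4-7-3-1-6 has odd length 5, so it cannot be 2-colored; at least 3 colors are needed.
3 colors suffice: color red → {3, 6}; color blue → {1, 2, 5, 7}; color green → {4}.
Since 4 ≥ 3, a proper 4-coloring certainly exists.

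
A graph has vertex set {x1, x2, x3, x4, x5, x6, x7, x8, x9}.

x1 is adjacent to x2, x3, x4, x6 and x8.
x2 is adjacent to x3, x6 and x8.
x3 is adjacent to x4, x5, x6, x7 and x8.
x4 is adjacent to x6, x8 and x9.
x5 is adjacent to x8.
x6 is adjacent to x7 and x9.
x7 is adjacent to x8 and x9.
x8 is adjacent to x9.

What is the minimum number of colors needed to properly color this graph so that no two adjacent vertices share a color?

x1, x2, x3, x6 are pairwise adjacent (a clique of size 4), so at least 4 colors are needed.
4 colors suffice: color 1 → {x6, x8}; color 2 → {x3, x9}; color 3 → {x1, x5, x7}; color 4 → {x2, x4}. Every edge joins two different colors.

4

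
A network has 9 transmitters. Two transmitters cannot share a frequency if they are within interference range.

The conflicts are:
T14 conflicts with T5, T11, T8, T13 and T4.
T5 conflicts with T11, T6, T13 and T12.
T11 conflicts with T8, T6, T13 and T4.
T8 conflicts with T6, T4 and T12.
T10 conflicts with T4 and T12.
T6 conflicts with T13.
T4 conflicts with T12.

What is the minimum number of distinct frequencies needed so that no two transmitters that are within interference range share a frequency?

T5, T11, T6, T13 all conflict with each other, so at least 4 frequencies are needed.
4 frequencies suffice: frequency 1 → {T11, T12}; frequency 2 → {T5, T8, T10}; frequency 3 → {T13, T4}; frequency 4 → {T14, T6}. Every pair that conflicts lands in different frequencies.

4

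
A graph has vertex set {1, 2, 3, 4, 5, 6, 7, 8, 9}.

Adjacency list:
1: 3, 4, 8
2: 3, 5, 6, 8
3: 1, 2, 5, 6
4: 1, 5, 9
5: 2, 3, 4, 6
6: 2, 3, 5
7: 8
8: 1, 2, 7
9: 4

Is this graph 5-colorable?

The chromatic number is 4. 2, 3, 5, 6 are pairwise adjacent (a clique of size 4), so at least 4 colors are needed.
4 colors suffice: color a → {1, 2, 7, 9}; color b → {3, 4, 8}; color c → {5}; color d → {6}.
Since 5 ≥ 4, a proper 5-coloring certainly exists.

Yes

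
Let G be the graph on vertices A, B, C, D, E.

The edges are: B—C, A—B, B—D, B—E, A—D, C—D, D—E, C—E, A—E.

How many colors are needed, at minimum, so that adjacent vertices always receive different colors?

4

B, C, D, E are mutually adjacent (a clique of size 4), so at least 4 colors are needed.
One proper 4-coloring: A=yellow, B=green, C=yellow, D=blue, E=red. Each edge has distinct colors on its endpoints.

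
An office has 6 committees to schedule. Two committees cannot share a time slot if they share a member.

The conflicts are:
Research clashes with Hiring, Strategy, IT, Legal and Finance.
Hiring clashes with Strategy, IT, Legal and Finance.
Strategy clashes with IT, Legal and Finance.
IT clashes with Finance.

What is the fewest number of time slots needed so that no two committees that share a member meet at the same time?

5

Research, Hiring, Strategy, IT, Finance pairwise conflict, so at least 5 time slots are needed.
5 time slots suffice: time slot 1 → {Hiring}; time slot 2 → {Strategy}; time slot 3 → {Research}; time slot 4 → {Legal, Finance}; time slot 5 → {IT}. Each listed conflict is separated.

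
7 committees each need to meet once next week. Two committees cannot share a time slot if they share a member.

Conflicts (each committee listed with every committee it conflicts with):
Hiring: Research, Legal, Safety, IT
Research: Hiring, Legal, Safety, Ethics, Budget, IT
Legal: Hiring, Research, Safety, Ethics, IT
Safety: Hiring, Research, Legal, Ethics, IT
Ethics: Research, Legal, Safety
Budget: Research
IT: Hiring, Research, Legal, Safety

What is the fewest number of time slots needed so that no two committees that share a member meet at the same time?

5

Hiring, Research, Legal, Safety, IT pairwise conflict, so at least 5 time slots are needed.
5 time slots suffice: time slot 1 → {Research}; time slot 2 → {Legal, Budget}; time slot 3 → {Safety}; time slot 4 → {Hiring, Ethics}; time slot 5 → {IT}. No two conflicting committees share a time slot.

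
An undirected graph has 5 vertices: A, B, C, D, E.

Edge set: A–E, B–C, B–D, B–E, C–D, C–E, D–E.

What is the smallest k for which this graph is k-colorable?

4

B, C, D, E are pairwise adjacent (a clique of size 4), so at least 4 colors are needed.
4 colors suffice: color 1 → {E}; color 2 → {A, B}; color 3 → {D}; color 4 → {C}. Every edge joins two different colors.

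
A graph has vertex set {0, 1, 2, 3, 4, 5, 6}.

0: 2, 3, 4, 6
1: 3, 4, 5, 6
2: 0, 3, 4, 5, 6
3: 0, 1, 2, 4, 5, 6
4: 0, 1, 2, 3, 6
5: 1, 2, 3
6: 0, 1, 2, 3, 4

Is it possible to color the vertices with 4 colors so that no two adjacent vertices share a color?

0, 2, 3, 4, 6 are pairwise adjacent (a clique of size 5), so at least 5 colors are needed.
So 4 colors are not enough.

No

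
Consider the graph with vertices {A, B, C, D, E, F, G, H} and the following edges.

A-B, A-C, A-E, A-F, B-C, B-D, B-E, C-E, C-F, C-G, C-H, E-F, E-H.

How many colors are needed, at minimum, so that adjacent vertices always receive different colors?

4

A, B, C, E are pairwise adjacent (a clique of size 4), so at least 4 colors are needed.
4 colors suffice: A=yellow, B=green, C=red, D=red, E=blue, F=green, G=blue, H=green. No two adjacent vertices share a color.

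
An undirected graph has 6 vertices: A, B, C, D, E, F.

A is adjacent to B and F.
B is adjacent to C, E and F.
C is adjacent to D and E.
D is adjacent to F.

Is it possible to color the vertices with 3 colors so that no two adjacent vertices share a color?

The chromatic number is 3. B, C, E are mutually adjacent, so at least 3 colors are needed.
3 colors suffice: color 1 → {B, D}; color 2 → {C, F}; color 3 → {A, E}.
That is already a proper 3-coloring.

Yes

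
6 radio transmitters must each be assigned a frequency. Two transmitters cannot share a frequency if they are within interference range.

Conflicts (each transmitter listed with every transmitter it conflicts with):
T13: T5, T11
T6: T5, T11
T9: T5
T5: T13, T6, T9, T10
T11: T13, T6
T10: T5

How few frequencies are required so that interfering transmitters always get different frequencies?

2

T13 and T5 conflict, so at least 2 frequencies are needed.
2 frequencies suffice: frequency 1 → {T5, T11}; frequency 2 → {T13, T6, T9, T10}. Each listed conflict is separated.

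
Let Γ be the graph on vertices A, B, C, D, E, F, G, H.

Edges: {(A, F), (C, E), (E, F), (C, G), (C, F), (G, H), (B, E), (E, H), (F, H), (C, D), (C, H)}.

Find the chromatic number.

4

C, E, F, H are mutually adjacent (a clique of size 4), so at least 4 colors are needed.
4 colors suffice: color 1 → {A, B, C}; color 2 → {D, F, G}; color 3 → {H}; color 4 → {E}. Each edge has distinct colors on its endpoints.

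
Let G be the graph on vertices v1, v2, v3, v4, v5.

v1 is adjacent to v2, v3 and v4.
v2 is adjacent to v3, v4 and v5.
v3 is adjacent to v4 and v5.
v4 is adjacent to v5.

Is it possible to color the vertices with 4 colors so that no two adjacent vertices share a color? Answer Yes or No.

Yes

The chromatic number is 4. v1, v2, v3, v4 are pairwise adjacent (a clique of size 4), so at least 4 colors are needed.
One proper 4-coloring: v1=4, v2=1, v3=2, v4=3, v5=4.
That is already a proper 4-coloring.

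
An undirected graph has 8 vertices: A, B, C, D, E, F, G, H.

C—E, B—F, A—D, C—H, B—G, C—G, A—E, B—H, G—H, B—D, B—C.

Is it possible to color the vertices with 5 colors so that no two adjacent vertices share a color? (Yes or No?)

Yes

The chromatic number is 4. B, C, G, H form a clique, so at least 4 colors are needed.
4 colors suffice: color 1 → {B, E}; color 2 → {C, D, F}; color 3 → {A, G}; color 4 → {H}.
Since 5 ≥ 4, a proper 5-coloring certainly exists.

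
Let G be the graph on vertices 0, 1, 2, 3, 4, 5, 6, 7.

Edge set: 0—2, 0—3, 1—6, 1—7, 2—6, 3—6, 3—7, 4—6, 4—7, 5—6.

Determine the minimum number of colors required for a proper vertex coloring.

2

3 and 6 are adjacent, so at least 2 colors are needed.
A valid assignment using 2 colors: 0=red, 1=blue, 2=blue, 3=blue, 4=blue, 5=blue, 6=red, 7=red. Each edge has distinct colors on its endpoints.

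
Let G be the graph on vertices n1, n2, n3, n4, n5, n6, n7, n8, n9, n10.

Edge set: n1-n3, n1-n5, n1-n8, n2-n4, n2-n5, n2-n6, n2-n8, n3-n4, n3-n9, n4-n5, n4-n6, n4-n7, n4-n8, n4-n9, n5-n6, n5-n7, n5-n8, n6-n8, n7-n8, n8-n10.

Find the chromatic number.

5

n2, n4, n5, n6, n8 form a clique, so at least 5 colors are needed.
5 colors suffice: color red → {n1, n4, n10}; color blue → {n3, n8}; color green → {n5, n9}; color yellow → {n2, n7}; color purple → {n6}. No two adjacent vertices share a color.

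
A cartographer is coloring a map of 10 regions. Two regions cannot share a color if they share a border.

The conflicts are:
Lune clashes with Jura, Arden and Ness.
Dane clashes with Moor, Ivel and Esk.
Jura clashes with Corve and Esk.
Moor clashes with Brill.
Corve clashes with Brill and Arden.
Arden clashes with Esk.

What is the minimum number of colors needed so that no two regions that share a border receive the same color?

2

Lune and Jura conflict, so at least 2 colors are needed.
2 colors suffice: Lune=1, Dane=2, Jura=2, Moor=1, Corve=1, Ivel=1, Brill=2, Arden=2, Ness=2, Esk=1. Each listed conflict is separated.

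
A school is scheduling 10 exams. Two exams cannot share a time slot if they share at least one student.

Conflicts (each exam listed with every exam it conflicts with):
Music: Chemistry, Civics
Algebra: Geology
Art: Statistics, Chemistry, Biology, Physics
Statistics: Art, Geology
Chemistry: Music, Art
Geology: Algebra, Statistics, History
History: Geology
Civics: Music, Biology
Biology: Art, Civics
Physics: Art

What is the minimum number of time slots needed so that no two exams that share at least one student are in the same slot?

The cycle Biology-Art-Chemistry-Music-Civics-Biology has odd length 5, so it cannot be 2-colored; at least 3 time slots are needed.
Using 3 time slots: Music=3, Algebra=2, Art=1, Statistics=2, Chemistry=2, Geology=1, History=2, Civics=1, Biology=2, Physics=2. Each listed conflict is separated.

3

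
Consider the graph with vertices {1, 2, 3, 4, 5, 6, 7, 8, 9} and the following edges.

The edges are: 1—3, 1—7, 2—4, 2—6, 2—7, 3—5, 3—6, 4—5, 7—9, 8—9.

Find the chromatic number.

3

The cycle 1-3-6-2-7-1 has odd length 5, so it cannot be 2-colored; at least 3 colors are needed.
3 colors suffice: color a → {3, 4, 7, 8}; color b → {1, 2, 5, 9}; color c → {6}. Every edge joins two different colors.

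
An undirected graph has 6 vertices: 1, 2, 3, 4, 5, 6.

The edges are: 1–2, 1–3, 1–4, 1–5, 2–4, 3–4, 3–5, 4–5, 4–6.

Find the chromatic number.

4

1, 3, 4, 5 form a clique, so at least 4 colors are needed.
One proper 4-coloring: 1=blue, 2=green, 3=yellow, 4=red, 5=green, 6=blue. No two adjacent vertices share a color.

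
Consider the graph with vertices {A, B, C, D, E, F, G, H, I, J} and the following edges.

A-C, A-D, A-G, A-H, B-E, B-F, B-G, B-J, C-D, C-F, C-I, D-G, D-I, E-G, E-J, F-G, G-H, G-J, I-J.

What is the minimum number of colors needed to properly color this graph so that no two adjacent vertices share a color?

B, E, G, J form a clique, so at least 4 colors are needed.
4 colors suffice: color 1 → {C, G}; color 2 → {A, B, I}; color 3 → {D, F, H, J}; color 4 → {E}. Each edge has distinct colors on its endpoints.

4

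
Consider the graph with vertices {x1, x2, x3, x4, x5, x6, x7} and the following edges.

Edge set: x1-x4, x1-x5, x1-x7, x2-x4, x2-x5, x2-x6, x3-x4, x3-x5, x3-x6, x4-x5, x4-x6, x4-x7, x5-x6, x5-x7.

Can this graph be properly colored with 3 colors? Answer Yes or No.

x2, x4, x5, x6 are mutually adjacent (a clique of size 4), so at least 4 colors are needed.
So 3 colors are not enough.

No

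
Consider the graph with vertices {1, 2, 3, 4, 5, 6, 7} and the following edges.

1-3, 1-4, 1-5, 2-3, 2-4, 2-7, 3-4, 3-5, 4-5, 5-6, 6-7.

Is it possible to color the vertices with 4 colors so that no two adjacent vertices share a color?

The chromatic number is 4. 1, 3, 4, 5 are mutually adjacent (a clique of size 4), so at least 4 colors are needed.
A valid assignment using 4 colors: 1=yellow, 2=red, 3=green, 4=blue, 5=red, 6=blue, 7=green.
That is already a proper 4-coloring.

Yes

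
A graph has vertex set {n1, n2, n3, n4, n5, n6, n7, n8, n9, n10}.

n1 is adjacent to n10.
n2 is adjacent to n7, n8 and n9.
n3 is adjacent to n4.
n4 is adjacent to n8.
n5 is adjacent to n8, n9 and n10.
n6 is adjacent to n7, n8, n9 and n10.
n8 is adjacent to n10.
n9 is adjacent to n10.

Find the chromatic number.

n5, n9, n10 are pairwise adjacent, so at least 3 colors are needed.
3 colors suffice: color R → {n1, n3, n7, n8, n9}; color B → {n2, n4, n10}; color G → {n5, n6}. No two adjacent vertices share a color.

3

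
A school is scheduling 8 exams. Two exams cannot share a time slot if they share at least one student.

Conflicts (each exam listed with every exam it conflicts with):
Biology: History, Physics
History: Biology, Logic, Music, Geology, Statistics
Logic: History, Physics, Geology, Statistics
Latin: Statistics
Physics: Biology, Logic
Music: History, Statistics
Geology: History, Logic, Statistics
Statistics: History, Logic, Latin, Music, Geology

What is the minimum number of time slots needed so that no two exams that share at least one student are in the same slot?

4

History, Logic, Geology, Statistics all conflict with each other, so at least 4 time slots are needed.
4 time slots suffice: time slot 1 → {Biology, Statistics}; time slot 2 → {History, Latin, Physics}; time slot 3 → {Logic, Music}; time slot 4 → {Geology}. Every pair that conflicts lands in different time slots.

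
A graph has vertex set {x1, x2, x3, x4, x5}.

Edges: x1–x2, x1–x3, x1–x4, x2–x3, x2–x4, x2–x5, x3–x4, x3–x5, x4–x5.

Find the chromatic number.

x2, x3, x4, x5 form a clique, so at least 4 colors are needed.
4 colors suffice: color 1 → {x3}; color 2 → {x4}; color 3 → {x2}; color 4 → {x1, x5}. No two adjacent vertices share a color.

4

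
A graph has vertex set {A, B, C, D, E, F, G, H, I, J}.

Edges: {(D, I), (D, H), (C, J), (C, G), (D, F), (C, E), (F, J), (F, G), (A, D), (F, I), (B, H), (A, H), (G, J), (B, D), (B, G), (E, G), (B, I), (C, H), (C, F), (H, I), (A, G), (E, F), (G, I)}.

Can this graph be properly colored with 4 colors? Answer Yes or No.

The chromatic number is 4. C, E, F, G form a clique, so at least 4 colors are needed.
A valid assignment using 4 colors: A=2, B=2, C=3, D=4, E=4, F=2, G=1, H=1, I=3, J=4.
That is already a proper 4-coloring.

Yes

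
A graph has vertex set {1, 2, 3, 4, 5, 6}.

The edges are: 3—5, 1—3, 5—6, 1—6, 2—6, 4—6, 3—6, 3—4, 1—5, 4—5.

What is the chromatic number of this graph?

4

3, 4, 5, 6 form a clique, so at least 4 colors are needed.
A valid assignment using 4 colors: 1=d, 2=b, 3=b, 4=d, 5=c, 6=a. Each edge has distinct colors on its endpoints.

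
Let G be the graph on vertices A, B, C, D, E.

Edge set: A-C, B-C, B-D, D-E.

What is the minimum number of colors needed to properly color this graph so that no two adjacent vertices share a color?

2

B and D are adjacent, so at least 2 colors are needed.
2 colors suffice: color 1 → {A, B, E}; color 2 → {C, D}. Each edge has distinct colors on its endpoints.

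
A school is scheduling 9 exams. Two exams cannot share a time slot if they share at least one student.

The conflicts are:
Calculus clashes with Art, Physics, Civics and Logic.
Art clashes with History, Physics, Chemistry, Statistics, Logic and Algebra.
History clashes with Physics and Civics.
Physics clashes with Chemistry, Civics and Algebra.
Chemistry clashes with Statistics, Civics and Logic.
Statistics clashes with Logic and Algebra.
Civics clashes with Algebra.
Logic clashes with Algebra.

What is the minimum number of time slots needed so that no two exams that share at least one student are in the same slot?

4

Art, Statistics, Logic, Algebra are mutually in conflict, so at least 4 time slots are needed.
4 time slots suffice: time slot 1 → {Art, Civics}; time slot 2 → {Physics, Logic}; time slot 3 → {Calculus, History, Chemistry, Algebra}; time slot 4 → {Statistics}. No two conflicting exams share a time slot.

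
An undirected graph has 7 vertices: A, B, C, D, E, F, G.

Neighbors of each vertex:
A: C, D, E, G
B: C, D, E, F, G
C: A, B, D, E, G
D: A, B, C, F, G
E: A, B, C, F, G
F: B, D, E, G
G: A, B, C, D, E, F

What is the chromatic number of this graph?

4

B, E, F, G are mutually adjacent (a clique of size 4), so at least 4 colors are needed.
One proper 4-coloring: A=2, B=2, C=4, D=3, E=3, F=4, G=1. No two adjacent vertices share a color.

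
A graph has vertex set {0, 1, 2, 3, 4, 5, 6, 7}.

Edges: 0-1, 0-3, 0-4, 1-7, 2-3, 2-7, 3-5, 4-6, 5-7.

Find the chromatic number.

The cycle 5-3-0-1-7-5 has odd length 5, so it cannot be 2-colored; at least 3 colors are needed.
One proper 3-coloring: 0=blue, 1=green, 2=blue, 3=red, 4=red, 5=blue, 6=blue, 7=red. No two adjacent vertices share a color.

3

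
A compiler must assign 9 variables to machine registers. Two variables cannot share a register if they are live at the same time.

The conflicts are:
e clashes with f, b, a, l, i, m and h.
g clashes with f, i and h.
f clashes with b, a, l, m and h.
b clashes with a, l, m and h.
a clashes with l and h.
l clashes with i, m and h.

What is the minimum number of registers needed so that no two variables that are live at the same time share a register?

6

e, f, b, a, l, h pairwise conflict, so at least 6 registers are needed.
6 registers suffice: e=1, g=1, f=3, b=4, a=6, l=2, i=3, m=5, h=5. Each listed conflict is separated.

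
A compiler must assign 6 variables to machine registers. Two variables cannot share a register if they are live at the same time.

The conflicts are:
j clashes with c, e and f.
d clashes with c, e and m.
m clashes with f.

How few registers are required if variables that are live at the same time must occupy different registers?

3

The cycle d-c-j-f-m-d has odd length 5, so it cannot be 2-colored; at least 3 registers are needed.
3 registers suffice: j=1, d=1, c=2, e=2, m=3, f=2. No two conflicting variables share a register.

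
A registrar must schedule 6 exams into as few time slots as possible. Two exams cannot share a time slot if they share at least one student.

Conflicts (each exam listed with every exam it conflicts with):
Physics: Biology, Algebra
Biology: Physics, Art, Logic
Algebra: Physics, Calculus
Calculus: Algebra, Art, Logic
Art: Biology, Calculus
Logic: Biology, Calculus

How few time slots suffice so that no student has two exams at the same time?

The cycle Art-Calculus-Algebra-Physics-Biology-Art has odd length 5, so it cannot be 2-colored; at least 3 time slots are needed.
3 time slots suffice: time slot 1 → {Biology, Calculus}; time slot 2 → {Algebra, Art, Logic}; time slot 3 → {Physics}. Each listed conflict is separated.

3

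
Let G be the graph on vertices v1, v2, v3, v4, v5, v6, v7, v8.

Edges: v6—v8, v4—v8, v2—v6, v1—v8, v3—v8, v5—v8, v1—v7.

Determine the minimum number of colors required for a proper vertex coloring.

v3 and v8 are adjacent, so at least 2 colors are needed.
A valid assignment using 2 colors: v1=2, v2=1, v3=2, v4=2, v5=2, v6=2, v7=1, v8=1. Each edge has distinct colors on its endpoints.

2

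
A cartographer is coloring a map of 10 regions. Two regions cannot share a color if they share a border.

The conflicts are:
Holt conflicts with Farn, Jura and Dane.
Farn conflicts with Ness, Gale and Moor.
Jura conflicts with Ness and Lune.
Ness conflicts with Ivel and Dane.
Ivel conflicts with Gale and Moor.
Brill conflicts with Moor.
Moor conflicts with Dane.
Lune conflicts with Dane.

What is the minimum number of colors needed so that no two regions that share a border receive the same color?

2

Lune and Dane conflict, so at least 2 colors are needed.
2 colors suffice: color 1 → {Farn, Jura, Ivel, Brill, Dane}; color 2 → {Holt, Ness, Gale, Moor, Lune}. No two conflicting regions share a color.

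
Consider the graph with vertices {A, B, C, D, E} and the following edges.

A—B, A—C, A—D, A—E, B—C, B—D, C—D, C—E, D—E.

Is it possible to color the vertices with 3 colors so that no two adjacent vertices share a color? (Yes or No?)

No

A, C, D, E are pairwise adjacent (a clique of size 4), so at least 4 colors are needed.
So 3 colors are not enough.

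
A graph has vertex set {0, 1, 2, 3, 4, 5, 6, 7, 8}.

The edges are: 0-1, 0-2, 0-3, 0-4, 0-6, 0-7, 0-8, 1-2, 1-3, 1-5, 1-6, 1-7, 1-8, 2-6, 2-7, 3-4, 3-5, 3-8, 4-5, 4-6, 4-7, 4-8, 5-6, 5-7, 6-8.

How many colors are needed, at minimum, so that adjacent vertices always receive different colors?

0, 3, 4, 8 are mutually adjacent (a clique of size 4), so at least 4 colors are needed.
4 colors suffice: color red → {0, 5}; color blue → {1, 4}; color green → {3, 6, 7}; color yellow → {2, 8}. Every edge joins two different colors.

4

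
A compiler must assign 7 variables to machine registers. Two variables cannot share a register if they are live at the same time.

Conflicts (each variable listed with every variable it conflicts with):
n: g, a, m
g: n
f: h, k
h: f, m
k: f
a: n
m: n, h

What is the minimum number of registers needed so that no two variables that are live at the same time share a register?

f and h conflict, so at least 2 registers are needed.
A valid assignment using 2 registers: n=1, g=2, f=2, h=1, k=1, a=2, m=2. No two conflicting variables share a register.

2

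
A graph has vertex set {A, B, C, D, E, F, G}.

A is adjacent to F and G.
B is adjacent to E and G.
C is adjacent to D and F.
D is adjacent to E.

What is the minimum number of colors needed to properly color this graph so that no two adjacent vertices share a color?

The cycle G-B-E-D-C-F-A-G has odd length 7, so it cannot be 2-colored; at least 3 colors are needed.
3 colors suffice: A=2, B=2, C=2, D=1, E=3, F=1, G=1. Each edge has distinct colors on its endpoints.

3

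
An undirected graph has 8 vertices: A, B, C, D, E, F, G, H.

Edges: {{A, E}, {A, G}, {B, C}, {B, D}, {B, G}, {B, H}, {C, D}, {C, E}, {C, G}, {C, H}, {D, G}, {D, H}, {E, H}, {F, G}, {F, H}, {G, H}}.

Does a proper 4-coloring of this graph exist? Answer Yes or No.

B, C, D, G, H are mutually adjacent (a clique of size 5), so at least 5 colors are needed.
So 4 colors are not enough.

No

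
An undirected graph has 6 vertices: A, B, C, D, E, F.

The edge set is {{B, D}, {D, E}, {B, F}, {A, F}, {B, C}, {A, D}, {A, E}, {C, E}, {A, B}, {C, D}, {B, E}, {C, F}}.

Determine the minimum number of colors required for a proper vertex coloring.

4

B, C, D, E form a clique, so at least 4 colors are needed.
4 colors suffice: color red → {B}; color blue → {A, C}; color green → {D, F}; color yellow → {E}. Each edge has distinct colors on its endpoints.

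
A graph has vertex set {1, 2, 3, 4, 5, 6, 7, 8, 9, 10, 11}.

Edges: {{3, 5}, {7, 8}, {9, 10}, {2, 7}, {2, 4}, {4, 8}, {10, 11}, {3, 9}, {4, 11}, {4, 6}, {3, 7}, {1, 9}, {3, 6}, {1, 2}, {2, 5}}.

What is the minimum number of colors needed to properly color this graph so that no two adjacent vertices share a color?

3

The cycle 7-8-4-6-3-7 has odd length 5, so it cannot be 2-colored; at least 3 colors are needed.
3 colors suffice: 1=a, 2=b, 3=a, 4=a, 5=c, 6=b, 7=c, 8=b, 9=b, 10=a, 11=b. Each edge has distinct colors on its endpoints.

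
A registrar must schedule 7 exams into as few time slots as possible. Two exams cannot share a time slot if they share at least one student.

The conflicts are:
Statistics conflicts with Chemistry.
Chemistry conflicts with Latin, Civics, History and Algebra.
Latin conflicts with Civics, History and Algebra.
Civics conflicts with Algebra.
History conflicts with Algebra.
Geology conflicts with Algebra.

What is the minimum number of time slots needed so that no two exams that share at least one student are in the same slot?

4

Chemistry, Latin, History, Algebra all conflict with each other, so at least 4 time slots are needed.
4 time slots suffice: time slot 1 → {Chemistry, Geology}; time slot 2 → {Statistics, Algebra}; time slot 3 → {Latin}; time slot 4 → {Civics, History}. No two conflicting exams share a time slot.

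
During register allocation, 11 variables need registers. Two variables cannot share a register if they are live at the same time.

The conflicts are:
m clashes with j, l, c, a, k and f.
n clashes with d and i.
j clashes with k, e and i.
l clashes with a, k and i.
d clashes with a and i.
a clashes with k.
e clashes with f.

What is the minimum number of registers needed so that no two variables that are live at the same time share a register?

4

m, l, a, k all conflict with each other, so at least 4 registers are needed.
4 registers suffice: m=1, n=3, j=2, l=2, c=2, d=2, a=3, k=4, e=1, i=1, f=2. Every pair that conflicts lands in different registers.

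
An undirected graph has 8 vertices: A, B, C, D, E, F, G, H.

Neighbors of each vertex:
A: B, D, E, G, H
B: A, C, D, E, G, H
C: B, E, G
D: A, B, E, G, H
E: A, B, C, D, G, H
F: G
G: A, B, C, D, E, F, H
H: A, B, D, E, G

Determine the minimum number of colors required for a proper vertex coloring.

6

A, B, D, E, G, H form a clique, so at least 6 colors are needed.
6 colors suffice: color 1 → {G}; color 2 → {B, F}; color 3 → {E}; color 4 → {C, H}; color 5 → {A}; color 6 → {D}. Every edge joins two different colors.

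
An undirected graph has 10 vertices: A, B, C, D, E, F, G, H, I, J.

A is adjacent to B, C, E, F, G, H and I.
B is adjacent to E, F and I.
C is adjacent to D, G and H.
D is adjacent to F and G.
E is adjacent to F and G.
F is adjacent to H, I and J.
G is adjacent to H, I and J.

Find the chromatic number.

A, B, E, F are pairwise adjacent (a clique of size 4), so at least 4 colors are needed.
4 colors suffice: color red → {F, G}; color blue → {A, D, J}; color green → {C, E, I}; color yellow → {B, H}. No two adjacent vertices share a color.

4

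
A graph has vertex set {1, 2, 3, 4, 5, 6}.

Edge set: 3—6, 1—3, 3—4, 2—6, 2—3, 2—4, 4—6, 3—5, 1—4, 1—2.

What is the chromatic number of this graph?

2, 3, 4, 6 are pairwise adjacent (a clique of size 4), so at least 4 colors are needed.
4 colors suffice: color red → {3}; color blue → {2, 5}; color green → {4}; color yellow → {1, 6}. No two adjacent vertices share a color.

4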